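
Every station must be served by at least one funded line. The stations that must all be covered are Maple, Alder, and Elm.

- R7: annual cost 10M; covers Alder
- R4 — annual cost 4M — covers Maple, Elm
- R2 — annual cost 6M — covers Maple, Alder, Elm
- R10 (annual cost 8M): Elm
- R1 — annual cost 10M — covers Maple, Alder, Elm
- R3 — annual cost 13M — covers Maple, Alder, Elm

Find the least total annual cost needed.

6

This is a weighted set-cover instance.
The greedy cost-per-new-station heuristic would pick R4 and R2 for 10, but a cheaper cover exists.
R2 alone covers Maple, Alder, Elm — every station.
Total annual cost: 6.
No cover costs less than 6.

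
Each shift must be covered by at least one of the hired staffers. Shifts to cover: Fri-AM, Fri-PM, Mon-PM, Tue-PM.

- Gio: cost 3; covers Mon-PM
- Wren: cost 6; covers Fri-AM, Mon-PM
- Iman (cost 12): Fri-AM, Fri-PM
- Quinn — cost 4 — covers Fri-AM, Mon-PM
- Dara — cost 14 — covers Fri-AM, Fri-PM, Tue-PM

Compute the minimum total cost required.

17

The greedy cost-per-new-shift heuristic would pick Quinn and Dara for 18, but a cheaper cover exists.
Choose Gio and Dara: together they cover Fri-AM, Fri-PM, Mon-PM, Tue-PM — every shift.
Total cost: 3 + 14 = 17.
No cover costs less than 17.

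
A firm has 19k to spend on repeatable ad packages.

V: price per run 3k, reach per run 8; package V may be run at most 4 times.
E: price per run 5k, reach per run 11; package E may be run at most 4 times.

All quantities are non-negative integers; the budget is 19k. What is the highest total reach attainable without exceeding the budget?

46

3×V and 2×E: price 19 ≤ 19, reach 3·8 + 2·11 = 46.
4×V and 1×E: price 17 ≤ 19, reach 4·8 + 1·11 = 43.
Best is 46.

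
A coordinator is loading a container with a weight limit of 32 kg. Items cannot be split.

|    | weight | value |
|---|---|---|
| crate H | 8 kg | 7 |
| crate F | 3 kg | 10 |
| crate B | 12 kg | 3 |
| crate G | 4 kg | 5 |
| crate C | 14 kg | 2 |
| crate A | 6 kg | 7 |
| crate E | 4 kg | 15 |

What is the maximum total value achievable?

44

Take crate H, crate F, crate G, crate A, and crate E: weight 8 + 3 + 4 + 6 + 4 = 25 ≤ 32, value 7 + 10 + 5 + 7 + 15 = 44.
No other feasible combination does better.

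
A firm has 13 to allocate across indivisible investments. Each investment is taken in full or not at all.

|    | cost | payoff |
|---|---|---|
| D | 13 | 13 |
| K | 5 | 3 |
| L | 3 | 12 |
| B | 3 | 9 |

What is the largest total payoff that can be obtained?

K + L: cost 5 + 3 = 8 ≤ 13, payoff 3 + 12 = 15.
K + L + B: cost 5 + 3 + 3 = 11 ≤ 13, payoff 3 + 12 + 9 = 24.
L + B: cost 3 + 3 = 6 ≤ 13, payoff 12 + 9 = 21.
Best is K, L, and B with total payoff 24.

24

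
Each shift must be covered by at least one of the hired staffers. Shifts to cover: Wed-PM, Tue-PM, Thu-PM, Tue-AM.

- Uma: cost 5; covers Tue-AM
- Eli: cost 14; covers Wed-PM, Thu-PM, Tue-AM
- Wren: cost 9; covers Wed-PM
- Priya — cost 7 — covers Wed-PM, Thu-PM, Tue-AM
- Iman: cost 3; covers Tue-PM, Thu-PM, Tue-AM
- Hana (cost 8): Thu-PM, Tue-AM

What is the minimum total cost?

Choose Priya and Iman: together they cover Wed-PM, Tue-PM, Thu-PM, Tue-AM — every shift.
Total cost: 7 + 3 = 10.
No cover costs less than 10.

10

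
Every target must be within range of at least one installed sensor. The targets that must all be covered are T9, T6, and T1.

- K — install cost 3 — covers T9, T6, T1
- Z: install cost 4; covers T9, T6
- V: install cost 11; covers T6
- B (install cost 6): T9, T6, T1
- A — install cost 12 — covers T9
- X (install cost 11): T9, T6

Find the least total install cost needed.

K alone covers T9, T6, T1 — every target.
Total install cost: 3.
No cover costs less than 3.

3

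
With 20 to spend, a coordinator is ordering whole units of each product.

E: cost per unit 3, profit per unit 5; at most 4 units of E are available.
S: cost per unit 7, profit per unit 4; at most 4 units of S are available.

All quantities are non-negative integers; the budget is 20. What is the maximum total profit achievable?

24

E has the best ratio (5/3); taking only E gives at most 4×5 = 20 (stopped by the supply cap of 4).
Mixing does better — 4×E and 1×S: cost 19 ≤ 20, profit 4·5 + 1·4 = 24.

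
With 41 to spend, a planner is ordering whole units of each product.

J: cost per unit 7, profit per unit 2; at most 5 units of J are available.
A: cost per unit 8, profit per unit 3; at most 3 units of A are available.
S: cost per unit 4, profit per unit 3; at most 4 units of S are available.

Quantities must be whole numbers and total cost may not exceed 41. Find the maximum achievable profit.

This is a bounded integer knapsack.
3×A and 4×S: cost 40 ≤ 41, profit 3·3 + 4·3 = 21.
1×J, 2×A, and 4×S: cost 39 ≤ 41, profit 1·2 + 2·3 + 4·3 = 20.
Best is 21.

21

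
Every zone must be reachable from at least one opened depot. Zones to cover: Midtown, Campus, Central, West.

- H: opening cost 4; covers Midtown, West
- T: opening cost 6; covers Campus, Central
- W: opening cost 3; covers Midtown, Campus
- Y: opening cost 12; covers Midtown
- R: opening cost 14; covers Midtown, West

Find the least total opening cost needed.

10

This is an integer covering problem.
The greedy cost-per-new-zone heuristic would pick W, H, and T for 13, but a cheaper cover exists.
Choose H and T: together they cover Midtown, Campus, Central, West — every zone.
Total opening cost: 4 + 6 = 10.
No cover costs less than 10.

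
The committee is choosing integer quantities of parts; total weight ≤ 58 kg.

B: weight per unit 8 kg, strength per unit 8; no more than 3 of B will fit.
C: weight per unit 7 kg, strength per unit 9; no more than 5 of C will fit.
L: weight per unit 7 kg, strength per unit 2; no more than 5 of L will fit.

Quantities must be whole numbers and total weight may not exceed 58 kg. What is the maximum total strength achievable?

63

2×B and 5×C: weight 51 ≤ 58, strength 2·8 + 5·9 = 61.
2×B, 5×C, and 1×L: weight 58 ≤ 58, strength 2·8 + 5·9 + 1·2 = 63.
Best is 63.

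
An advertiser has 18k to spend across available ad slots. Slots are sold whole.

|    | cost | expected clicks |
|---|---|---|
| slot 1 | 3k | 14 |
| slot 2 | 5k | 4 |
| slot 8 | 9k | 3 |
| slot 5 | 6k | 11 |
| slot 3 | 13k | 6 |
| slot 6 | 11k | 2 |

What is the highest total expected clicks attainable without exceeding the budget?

Allowing fractional choices, the relaxed optimum would be about 30.8, but ad slots are indivisible.
slot 1 + slot 2 + slot 5: cost 3 + 5 + 6 = 14 ≤ 18, expected clicks 14 + 4 + 11 = 29.
slot 1 + slot 5: cost 3 + 6 = 9 ≤ 18, expected clicks 14 + 11 = 25.
slot 1 + slot 8 + slot 5: cost 3 + 9 + 6 = 18 ≤ 18, expected clicks 14 + 3 + 11 = 28.
Best is slot 1, slot 2, and slot 5 with total expected clicks 29.

29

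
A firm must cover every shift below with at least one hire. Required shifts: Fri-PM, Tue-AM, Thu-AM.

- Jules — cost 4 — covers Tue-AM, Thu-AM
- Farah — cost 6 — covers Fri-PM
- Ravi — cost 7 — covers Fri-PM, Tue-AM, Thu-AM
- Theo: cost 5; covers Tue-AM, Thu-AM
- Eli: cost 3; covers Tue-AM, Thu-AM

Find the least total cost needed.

The greedy cost-per-new-shift heuristic would pick Eli and Farah for 9, but a cheaper cover exists.
Ravi alone covers Fri-PM, Tue-AM, Thu-AM — every shift.
Total cost: 7.
No cover costs less than 7.

7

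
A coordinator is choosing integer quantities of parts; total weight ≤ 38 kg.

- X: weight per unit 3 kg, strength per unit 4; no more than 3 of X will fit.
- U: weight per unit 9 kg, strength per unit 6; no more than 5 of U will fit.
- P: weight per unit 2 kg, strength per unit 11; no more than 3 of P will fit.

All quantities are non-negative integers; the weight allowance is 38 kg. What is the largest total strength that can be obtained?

P has the best ratio (11/2); taking only P gives at most 3×11 = 33 (stopped by the supply cap of 3).
Mixing does better — 3×X, 2×U, and 3×P: weight 33 ≤ 38, strength 3·4 + 2·6 + 3·11 = 57.

57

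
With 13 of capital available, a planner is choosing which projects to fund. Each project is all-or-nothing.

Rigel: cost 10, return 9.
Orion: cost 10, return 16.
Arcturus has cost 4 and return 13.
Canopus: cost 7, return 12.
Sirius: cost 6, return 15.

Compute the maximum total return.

Take Arcturus and Sirius: cost 4 + 6 = 10 ≤ 13, return 13 + 15 = 28.
No other feasible combination does better.

28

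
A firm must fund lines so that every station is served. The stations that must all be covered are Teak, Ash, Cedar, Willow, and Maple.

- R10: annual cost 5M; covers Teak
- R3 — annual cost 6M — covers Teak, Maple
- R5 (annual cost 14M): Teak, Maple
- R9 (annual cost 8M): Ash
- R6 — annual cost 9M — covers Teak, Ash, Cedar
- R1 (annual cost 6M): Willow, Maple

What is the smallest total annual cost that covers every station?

Choose R6 and R1: together they cover Teak, Ash, Cedar, Willow, Maple — every station.
Total annual cost: 9 + 6 = 15.

15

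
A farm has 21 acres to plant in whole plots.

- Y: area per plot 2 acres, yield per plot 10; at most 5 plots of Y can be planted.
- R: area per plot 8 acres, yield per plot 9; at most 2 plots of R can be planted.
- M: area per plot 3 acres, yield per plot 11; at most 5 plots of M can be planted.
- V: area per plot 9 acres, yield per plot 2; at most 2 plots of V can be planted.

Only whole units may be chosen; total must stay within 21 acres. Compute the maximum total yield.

3×Y and 5×M: area 21 ≤ 21, yield 3·10 + 5·11 = 85.
4×Y and 4×M: area 20 ≤ 21, yield 4·10 + 4·11 = 84.
Best is 85.

85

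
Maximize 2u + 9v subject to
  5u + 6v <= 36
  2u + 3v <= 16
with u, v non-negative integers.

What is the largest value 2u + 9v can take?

45

Relaxing integrality, the LP optimum is 48.00 at (u,v) = (0, 5.33), which is not an integer point.
(u,v)=(0,5): 5·0+6·5=30≤36, 2·0+3·5=15≤16, objective 45.
(u,v)=(1,4): 5·1+6·4=29≤36, 2·1+3·4=14≤16, objective 38.
The best lattice point is (0,5), giving 45.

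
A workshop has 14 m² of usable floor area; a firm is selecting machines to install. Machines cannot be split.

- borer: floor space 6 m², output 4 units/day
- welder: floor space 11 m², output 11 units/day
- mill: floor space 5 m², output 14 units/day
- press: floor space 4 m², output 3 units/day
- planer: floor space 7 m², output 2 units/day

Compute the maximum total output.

Treat it as a binary knapsack problem.
Allowing fractional choices, the relaxed optimum would be about 23.0, but machines are indivisible.
borer + mill: floor space 6 + 5 = 11 ≤ 14, output 4 + 14 = 18.
mill + planer: floor space 5 + 7 = 12 ≤ 14, output 14 + 2 = 16.
mill + press: floor space 5 + 4 = 9 ≤ 14, output 14 + 3 = 17.
Best is borer and mill with total output 18.

18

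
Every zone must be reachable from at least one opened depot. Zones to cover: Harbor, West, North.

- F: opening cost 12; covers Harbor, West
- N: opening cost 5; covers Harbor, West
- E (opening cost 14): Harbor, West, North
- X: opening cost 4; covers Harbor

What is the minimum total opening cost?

The greedy cost-per-new-zone heuristic would pick N and E for 19, but a cheaper cover exists.
E alone covers Harbor, West, North — every zone.
Total opening cost: 14.
No cover costs less than 14.

14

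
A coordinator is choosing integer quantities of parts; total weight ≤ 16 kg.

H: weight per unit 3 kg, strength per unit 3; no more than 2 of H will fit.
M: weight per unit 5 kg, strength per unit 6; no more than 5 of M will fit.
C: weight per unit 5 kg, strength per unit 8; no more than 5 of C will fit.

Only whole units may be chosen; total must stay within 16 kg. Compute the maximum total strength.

This is a bounded integer knapsack.
3×C: weight 15 ≤ 16, strength 3·8 = 24.
1×M and 2×C: weight 15 ≤ 16, strength 1·6 + 2·8 = 22.
Best is 24.

24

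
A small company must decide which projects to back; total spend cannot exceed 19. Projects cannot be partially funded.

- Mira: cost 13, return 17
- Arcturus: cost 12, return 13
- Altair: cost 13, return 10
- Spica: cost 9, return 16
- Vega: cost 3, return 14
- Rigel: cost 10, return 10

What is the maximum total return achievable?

31

Take Mira and Vega: cost 13 + 3 = 16 ≤ 19, return 17 + 14 = 31.
No other feasible combination does better.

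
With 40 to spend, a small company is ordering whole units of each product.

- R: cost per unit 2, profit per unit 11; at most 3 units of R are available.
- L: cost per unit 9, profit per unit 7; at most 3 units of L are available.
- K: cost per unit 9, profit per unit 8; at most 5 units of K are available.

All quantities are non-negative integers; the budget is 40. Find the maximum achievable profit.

This is a bounded integer knapsack.
3×R, 1×L, and 2×K: cost 33 ≤ 40, profit 3·11 + 1·7 + 2·8 = 56.
3×R and 3×K: cost 33 ≤ 40, profit 3·11 + 3·8 = 57.
Best is 57.

57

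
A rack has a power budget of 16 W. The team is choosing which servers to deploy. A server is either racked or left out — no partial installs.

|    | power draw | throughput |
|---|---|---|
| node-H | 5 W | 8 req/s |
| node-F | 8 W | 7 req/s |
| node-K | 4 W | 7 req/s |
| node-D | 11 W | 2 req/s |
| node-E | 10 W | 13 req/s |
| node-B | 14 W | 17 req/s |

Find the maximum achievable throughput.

Treat it as a binary knapsack problem.
node-B: power draw 14 ≤ 16, throughput 17.
node-K + node-E: power draw 4 + 10 = 14 ≤ 16, throughput 7 + 13 = 20.
node-H + node-E: power draw 5 + 10 = 15 ≤ 16, throughput 8 + 13 = 21.
Best is node-H and node-E with total throughput 21.

21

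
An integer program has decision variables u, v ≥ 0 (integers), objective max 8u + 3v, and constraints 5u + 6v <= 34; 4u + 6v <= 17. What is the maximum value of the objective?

32

(u,v)=(4,0) is feasible, giving 32.
(u,v)=(3,0) is feasible, giving 24.
No feasible integer point exceeds 32.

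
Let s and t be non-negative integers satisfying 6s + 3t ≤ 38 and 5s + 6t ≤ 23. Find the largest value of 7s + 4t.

28

(s,t)=(4,0) is feasible, giving 28.
(s,t)=(3,1) is feasible, giving 25.
(s,t)=(3,0) is feasible, giving 21.
No feasible integer point exceeds 28.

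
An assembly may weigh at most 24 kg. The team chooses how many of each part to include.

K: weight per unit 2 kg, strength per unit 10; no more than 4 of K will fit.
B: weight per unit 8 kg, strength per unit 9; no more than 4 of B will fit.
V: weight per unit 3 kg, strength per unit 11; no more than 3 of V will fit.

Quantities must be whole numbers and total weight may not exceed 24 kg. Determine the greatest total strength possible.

3×K, 1×B, and 3×V: weight 23 ≤ 24, strength 3·10 + 1·9 + 3·11 = 72.
4×K and 3×V: weight 17 ≤ 24, strength 4·10 + 3·11 = 73.
Best is 73.

73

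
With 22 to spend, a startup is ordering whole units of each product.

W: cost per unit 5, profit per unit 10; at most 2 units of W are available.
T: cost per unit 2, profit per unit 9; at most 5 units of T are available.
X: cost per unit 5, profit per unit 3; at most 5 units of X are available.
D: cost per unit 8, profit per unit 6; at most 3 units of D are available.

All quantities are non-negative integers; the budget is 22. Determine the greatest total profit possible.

65

2×W and 5×T: cost 20 ≤ 22, profit 2·10 + 5·9 = 65.
1×W, 5×T, and 1×X: cost 20 ≤ 22, profit 1·10 + 5·9 + 1·3 = 58.
Best is 65.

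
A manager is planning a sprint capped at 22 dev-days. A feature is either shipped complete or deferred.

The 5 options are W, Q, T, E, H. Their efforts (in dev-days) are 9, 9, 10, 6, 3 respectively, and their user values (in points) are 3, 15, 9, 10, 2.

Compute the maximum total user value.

27

This is an integer program with binary decision variables.
Allowing fractional choices, the relaxed optimum would be about 31.3, but features are indivisible.
Q + E: effort 9 + 6 = 15 ≤ 22, user value 15 + 10 = 25.
Q + E + H: effort 9 + 6 + 3 = 18 ≤ 22, user value 15 + 10 + 2 = 27.
Q + T + H: effort 9 + 10 + 3 = 22 ≤ 22, user value 15 + 9 + 2 = 26.
Best is Q, E, and H with total user value 27.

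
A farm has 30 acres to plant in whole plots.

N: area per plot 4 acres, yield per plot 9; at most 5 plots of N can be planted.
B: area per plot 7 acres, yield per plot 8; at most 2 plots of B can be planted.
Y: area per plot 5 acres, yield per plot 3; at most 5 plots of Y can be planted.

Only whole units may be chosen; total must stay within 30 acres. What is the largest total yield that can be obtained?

Take 5×N and 1×B: area 27 ≤ 30, yield 5·9 + 1·8 = 53.
N has the best ratio (9/4) and is taken to its limit of 5; remaining capacity is filled optimally with the others.

53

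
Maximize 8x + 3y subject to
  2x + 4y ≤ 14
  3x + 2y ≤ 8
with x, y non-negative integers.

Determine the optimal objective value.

19

(x,y)=(2,1): 2·2+4·1=8≤14, 3·2+2·1=8≤8, objective 19.
(x,y)=(2,0): 2·2+4·0=4≤14, 3·2+2·0=6≤8, objective 16.
(x,y)=(1,2): 2·1+4·2=10≤14, 3·1+2·2=7≤8, objective 14.
The best lattice point is (2,1), giving 19.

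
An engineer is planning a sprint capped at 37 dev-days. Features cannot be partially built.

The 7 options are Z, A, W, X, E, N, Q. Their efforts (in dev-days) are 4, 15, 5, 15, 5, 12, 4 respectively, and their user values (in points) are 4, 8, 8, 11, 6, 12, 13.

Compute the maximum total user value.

44

Take W, X, N, and Q: effort 5 + 15 + 12 + 4 = 36 ≤ 37, user value 8 + 11 + 12 + 13 = 44.
No other feasible combination does better.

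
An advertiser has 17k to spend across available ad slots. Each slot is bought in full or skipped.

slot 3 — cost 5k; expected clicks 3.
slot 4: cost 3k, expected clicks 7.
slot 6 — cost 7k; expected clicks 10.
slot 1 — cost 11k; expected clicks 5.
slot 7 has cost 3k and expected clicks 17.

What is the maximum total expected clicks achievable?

34

Allowing fractional choices, the relaxed optimum would be about 36.4, but ad slots are indivisible.
slot 3 + slot 6 + slot 7: cost 5 + 7 + 3 = 15 ≤ 17, expected clicks 3 + 10 + 17 = 30.
slot 4 + slot 1 + slot 7: cost 3 + 11 + 3 = 17 ≤ 17, expected clicks 7 + 5 + 17 = 29.
slot 4 + slot 6 + slot 7: cost 3 + 7 + 3 = 13 ≤ 17, expected clicks 7 + 10 + 17 = 34.
Best is slot 4, slot 6, and slot 7 with total expected clicks 34.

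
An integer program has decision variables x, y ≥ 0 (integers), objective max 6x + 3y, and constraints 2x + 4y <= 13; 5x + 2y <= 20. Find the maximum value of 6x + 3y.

24

The continuous relaxation peaks at (3.38, 1.56) with value 24.94; rounding to a feasible lattice point costs some objective.
(x,y)=(4,0): 2·4+4·0=8≤13, 5·4+2·0=20≤20, objective 24.
(x,y)=(3,1): 2·3+4·1=10≤13, 5·3+2·1=17≤20, objective 21.
Maximum is 24 at (x,y)=(4,0).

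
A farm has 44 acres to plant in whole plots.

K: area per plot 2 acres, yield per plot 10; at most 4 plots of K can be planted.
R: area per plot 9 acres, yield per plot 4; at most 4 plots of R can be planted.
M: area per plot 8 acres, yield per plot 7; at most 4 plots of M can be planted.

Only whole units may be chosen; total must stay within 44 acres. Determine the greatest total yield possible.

K has the best ratio (10/2); taking only K gives at most 4×10 = 40 (stopped by the supply cap of 4).
Mixing does better — 4×K and 4×M: area 40 ≤ 44, yield 4·10 + 4·7 = 68.

68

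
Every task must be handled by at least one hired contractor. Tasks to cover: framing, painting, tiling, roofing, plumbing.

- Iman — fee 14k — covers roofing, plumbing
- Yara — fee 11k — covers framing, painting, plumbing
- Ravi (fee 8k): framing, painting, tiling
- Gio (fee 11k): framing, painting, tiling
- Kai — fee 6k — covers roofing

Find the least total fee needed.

22

This is an integer covering problem.
The greedy cost-per-new-task heuristic would pick Ravi, Kai, and Yara for 25, but a cheaper cover exists.
Choose Iman and Ravi: together they cover framing, painting, tiling, roofing, plumbing — every task.
Total fee: 14 + 8 = 22.
No cover costs less than 22.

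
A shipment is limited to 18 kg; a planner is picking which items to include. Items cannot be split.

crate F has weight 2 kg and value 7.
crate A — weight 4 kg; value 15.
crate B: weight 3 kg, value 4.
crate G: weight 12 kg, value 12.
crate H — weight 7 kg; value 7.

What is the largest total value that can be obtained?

34

Take crate F, crate A, and crate G: weight 2 + 4 + 12 = 18 ≤ 18, value 7 + 15 + 12 = 34.
No other feasible combination does better.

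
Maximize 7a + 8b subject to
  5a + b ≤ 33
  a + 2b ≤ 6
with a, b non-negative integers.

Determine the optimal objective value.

(a,b)=(6,0): 5·6+1·0=30≤33, 1·6+2·0=6≤6, objective 42.
(a,b)=(5,0): 5·5+1·0=25≤33, 1·5+2·0=5≤6, objective 35.
The best lattice point is (6,0), giving 42.

42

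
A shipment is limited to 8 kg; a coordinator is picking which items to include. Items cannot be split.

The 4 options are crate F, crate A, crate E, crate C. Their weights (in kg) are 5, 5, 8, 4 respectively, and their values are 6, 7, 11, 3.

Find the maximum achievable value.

This is an integer program with binary decision variables.
Take crate E: weight 8 ≤ 8, value 11.
No other feasible combination does better.

11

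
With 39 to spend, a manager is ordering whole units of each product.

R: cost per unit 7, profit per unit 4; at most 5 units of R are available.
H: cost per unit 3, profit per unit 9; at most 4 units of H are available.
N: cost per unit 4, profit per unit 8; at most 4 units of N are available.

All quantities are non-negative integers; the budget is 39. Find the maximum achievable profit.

Take 1×R, 4×H, and 4×N: cost 35 ≤ 39, profit 1·4 + 4·9 + 4·8 = 72.
H has the best ratio (9/3) and is taken to its limit of 4; remaining capacity is filled optimally with the others.

72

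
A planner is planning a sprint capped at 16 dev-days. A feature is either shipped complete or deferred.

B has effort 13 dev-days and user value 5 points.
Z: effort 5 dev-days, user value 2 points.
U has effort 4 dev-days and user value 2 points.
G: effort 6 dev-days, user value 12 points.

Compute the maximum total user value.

16

Treat it as a binary knapsack problem.
Allowing fractional choices, the relaxed optimum would be about 16.4, but features are indivisible.
Z + U + G: effort 5 + 4 + 6 = 15 ≤ 16, user value 2 + 2 + 12 = 16.
Z + G: effort 5 + 6 = 11 ≤ 16, user value 2 + 12 = 14.
U + G: effort 4 + 6 = 10 ≤ 16, user value 2 + 12 = 14.
Best is Z, U, and G with total user value 16.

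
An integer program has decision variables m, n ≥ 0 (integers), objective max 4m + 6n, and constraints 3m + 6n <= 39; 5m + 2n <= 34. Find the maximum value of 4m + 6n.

(m,n)=(5,4): 3·5+6·4=39≤39, 5·5+2·4=33≤34, objective 44.
(m,n)=(4,4): 3·4+6·4=36≤39, 5·4+2·4=28≤34, objective 40.
No feasible integer point exceeds 44.

44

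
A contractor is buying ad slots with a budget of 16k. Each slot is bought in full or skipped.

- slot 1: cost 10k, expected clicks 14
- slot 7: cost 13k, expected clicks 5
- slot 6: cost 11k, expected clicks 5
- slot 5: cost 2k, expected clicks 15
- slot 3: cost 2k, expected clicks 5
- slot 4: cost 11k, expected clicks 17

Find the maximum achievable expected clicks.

37

Allowing fractional choices, the relaxed optimum would be about 38.4, but ad slots are indivisible.
slot 5 + slot 3 + slot 4: cost 2 + 2 + 11 = 15 ≤ 16, expected clicks 15 + 5 + 17 = 37.
slot 5 + slot 4: cost 2 + 11 = 13 ≤ 16, expected clicks 15 + 17 = 32.
slot 1 + slot 5 + slot 3: cost 10 + 2 + 2 = 14 ≤ 16, expected clicks 14 + 15 + 5 = 34.
Best is slot 5, slot 3, and slot 4 with total expected clicks 37.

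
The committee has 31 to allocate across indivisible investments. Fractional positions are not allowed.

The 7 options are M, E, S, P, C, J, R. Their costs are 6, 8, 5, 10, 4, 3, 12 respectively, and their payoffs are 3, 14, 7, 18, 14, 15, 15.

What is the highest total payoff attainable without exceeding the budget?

68

This is an integer program with binary decision variables.
Allowing fractional choices, the relaxed optimum would be about 69.2, but investments are indivisible.
E + S + P + C + J: cost 8 + 5 + 10 + 4 + 3 = 30 ≤ 31, payoff 14 + 7 + 18 + 14 + 15 = 68.
M + E + P + C + J: cost 6 + 8 + 10 + 4 + 3 = 31 ≤ 31, payoff 3 + 14 + 18 + 14 + 15 = 64.
Best is E, S, P, C, and J with total payoff 68.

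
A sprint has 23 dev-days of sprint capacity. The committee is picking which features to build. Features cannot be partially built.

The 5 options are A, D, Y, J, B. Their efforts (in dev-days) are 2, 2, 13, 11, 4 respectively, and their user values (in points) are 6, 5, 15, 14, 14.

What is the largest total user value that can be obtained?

Allowing fractional choices, the relaxed optimum would be about 43.6, but features are indivisible.
A + D + J + B: effort 2 + 2 + 11 + 4 = 19 ≤ 23, user value 6 + 5 + 14 + 14 = 39.
A + D + Y + B: effort 2 + 2 + 13 + 4 = 21 ≤ 23, user value 6 + 5 + 15 + 14 = 40.
A + Y + B: effort 2 + 13 + 4 = 19 ≤ 23, user value 6 + 15 + 14 = 35.
Best is A, D, Y, and B with total user value 40.

40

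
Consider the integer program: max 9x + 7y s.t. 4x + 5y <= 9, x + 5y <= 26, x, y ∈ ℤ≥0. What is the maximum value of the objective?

18

The continuous relaxation peaks at (2.25, 0) with value 20.25; rounding to a feasible lattice point costs some objective.
(x,y)=(2,0): 4·2+5·0=8≤9, 1·2+5·0=2≤26, objective 18.
(x,y)=(1,1): 4·1+5·1=9≤9, 1·1+5·1=6≤26, objective 16.
(x,y)=(1,0): 4·1+5·0=4≤9, 1·1+5·0=1≤26, objective 9.
No feasible integer point exceeds 18.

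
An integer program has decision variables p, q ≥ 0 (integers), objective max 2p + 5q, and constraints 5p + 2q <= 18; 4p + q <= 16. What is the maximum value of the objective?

(p,q)=(0,9): 5·0+2·9=18≤18, 4·0+1·9=9≤16, objective 45.
(p,q)=(0,8): 5·0+2·8=16≤18, 4·0+1·8=8≤16, objective 40.
Maximum is 45 at (p,q)=(0,9).

45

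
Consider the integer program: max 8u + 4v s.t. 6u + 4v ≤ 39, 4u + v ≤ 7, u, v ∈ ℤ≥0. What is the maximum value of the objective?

28

(u,v)=(0,7): 6·0+4·7=28≤39, 4·0+1·7=7≤7, objective 28.
(u,v)=(0,6): 6·0+4·6=24≤39, 4·0+1·6=6≤7, objective 24.
Maximum is 28 at (u,v)=(0,7).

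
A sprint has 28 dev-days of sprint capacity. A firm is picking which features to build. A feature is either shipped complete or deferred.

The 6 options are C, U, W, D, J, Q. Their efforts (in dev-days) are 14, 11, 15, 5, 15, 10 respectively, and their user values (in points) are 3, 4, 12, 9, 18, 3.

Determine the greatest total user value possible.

Allowing fractional choices, the relaxed optimum would be about 33.4, but features are indivisible.
U + J: effort 11 + 15 = 26 ≤ 28, user value 4 + 18 = 22.
D + J: effort 5 + 15 = 20 ≤ 28, user value 9 + 18 = 27.
W + D: effort 15 + 5 = 20 ≤ 28, user value 12 + 9 = 21.
Best is D and J with total user value 27.

27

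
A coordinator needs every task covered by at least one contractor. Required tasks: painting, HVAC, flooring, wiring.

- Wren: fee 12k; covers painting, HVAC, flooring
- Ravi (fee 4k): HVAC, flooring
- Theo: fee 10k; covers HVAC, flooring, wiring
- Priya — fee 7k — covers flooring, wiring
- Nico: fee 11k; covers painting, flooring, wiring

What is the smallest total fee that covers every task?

Choose Ravi and Nico: together they cover painting, HVAC, flooring, wiring — every task.
Total fee: 4 + 11 = 15.

15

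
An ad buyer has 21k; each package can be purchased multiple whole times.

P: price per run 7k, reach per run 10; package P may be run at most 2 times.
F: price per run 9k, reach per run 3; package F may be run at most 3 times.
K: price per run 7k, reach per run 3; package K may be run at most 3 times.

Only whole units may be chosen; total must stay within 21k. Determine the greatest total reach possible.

23

This is a bounded integer knapsack.
2×P: price 14 ≤ 21, reach 2·10 = 20.
2×P and 1×K: price 21 ≤ 21, reach 2·10 + 1·3 = 23.
Best is 23.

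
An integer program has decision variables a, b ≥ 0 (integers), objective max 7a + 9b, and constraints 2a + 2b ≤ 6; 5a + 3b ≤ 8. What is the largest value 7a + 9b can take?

18

The continuous relaxation peaks at (0, 2.67) with value 24.00; rounding to a feasible lattice point costs some objective.
(a,b)=(0,2): 2·0+2·2=4≤6, 5·0+3·2=6≤8, objective 18.
(a,b)=(1,1): 2·1+2·1=4≤6, 5·1+3·1=8≤8, objective 16.
(a,b)=(0,1): 2·0+2·1=2≤6, 5·0+3·1=3≤8, objective 9.
The best lattice point is (0,2), giving 18.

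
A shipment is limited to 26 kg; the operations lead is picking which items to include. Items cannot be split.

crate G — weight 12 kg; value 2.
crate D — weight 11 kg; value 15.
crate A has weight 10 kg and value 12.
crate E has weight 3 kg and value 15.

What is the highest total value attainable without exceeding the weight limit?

Take crate D, crate A, and crate E: weight 11 + 10 + 3 = 24 ≤ 26, value 15 + 12 + 15 = 42.
No other feasible combination does better.

42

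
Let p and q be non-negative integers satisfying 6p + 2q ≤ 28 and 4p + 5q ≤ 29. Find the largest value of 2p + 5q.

27

Relaxing integrality, the LP optimum is 29.00 at (p,q) = (0, 5.8), which is not an integer point.
(p,q)=(1,5) is feasible, giving 27.
(p,q)=(0,5) is feasible, giving 25.
(p,q)=(2,4) is feasible, giving 24.
No feasible integer point exceeds 27.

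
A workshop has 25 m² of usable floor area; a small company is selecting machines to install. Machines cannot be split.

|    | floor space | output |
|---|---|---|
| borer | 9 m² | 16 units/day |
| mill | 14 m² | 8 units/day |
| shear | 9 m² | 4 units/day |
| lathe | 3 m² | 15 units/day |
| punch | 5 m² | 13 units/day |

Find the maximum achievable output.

Allowing fractional choices, the relaxed optimum would be about 48.6, but machines are indivisible.
borer + lathe + punch: floor space 9 + 3 + 5 = 17 ≤ 25, output 16 + 15 + 13 = 44.
mill + lathe + punch: floor space 14 + 3 + 5 = 22 ≤ 25, output 8 + 15 + 13 = 36.
Best is borer, lathe, and punch with total output 44.

44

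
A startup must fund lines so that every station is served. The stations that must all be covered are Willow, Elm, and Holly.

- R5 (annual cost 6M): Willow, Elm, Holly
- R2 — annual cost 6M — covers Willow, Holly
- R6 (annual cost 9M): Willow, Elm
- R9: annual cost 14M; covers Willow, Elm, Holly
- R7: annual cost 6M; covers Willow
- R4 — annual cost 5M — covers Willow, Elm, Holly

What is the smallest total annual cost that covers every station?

5

R4 alone covers Willow, Elm, Holly — every station.
Total annual cost: 5.
No cover costs less than 5.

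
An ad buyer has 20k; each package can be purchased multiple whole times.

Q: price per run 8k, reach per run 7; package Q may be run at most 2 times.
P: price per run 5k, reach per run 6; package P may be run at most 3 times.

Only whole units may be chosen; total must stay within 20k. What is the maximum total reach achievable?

3×P: price 15 ≤ 20, reach 3·6 = 18.
1×Q and 2×P: price 18 ≤ 20, reach 1·7 + 2·6 = 19.
Best is 19.

19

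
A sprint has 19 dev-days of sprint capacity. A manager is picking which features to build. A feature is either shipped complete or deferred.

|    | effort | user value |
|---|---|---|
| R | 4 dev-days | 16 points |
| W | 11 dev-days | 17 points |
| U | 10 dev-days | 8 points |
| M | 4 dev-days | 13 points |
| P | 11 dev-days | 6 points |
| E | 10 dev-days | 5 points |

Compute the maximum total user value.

46

Treat it as a binary knapsack problem.
Take R, W, and M: effort 4 + 11 + 4 = 19 ≤ 19, user value 16 + 17 + 13 = 46.
No other feasible combination does better.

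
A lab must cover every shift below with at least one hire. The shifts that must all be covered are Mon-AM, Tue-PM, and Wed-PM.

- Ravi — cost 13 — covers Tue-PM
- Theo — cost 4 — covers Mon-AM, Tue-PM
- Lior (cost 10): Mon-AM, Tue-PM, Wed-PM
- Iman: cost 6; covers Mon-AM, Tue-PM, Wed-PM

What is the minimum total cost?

6

The greedy cost-per-new-shift heuristic would pick Theo and Iman for 10, but a cheaper cover exists.
Iman alone covers Mon-AM, Tue-PM, Wed-PM — every shift.
Total cost: 6.
No cover costs less than 6.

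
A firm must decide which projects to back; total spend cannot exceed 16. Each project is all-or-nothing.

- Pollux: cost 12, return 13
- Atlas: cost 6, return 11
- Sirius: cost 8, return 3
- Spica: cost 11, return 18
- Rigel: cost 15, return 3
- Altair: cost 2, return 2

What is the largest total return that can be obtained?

Treat it as a binary knapsack problem.
Spica: cost 11 ≤ 16, return 18.
Spica + Altair: cost 11 + 2 = 13 ≤ 16, return 18 + 2 = 20.
Best is Spica and Altair with total return 20.

20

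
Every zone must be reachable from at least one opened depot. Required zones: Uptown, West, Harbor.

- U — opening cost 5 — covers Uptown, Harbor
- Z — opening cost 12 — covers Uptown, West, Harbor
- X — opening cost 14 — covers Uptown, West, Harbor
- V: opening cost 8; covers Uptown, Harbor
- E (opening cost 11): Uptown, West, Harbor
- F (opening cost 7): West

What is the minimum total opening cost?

11

The greedy cost-per-new-zone heuristic would pick U and F for 12, but a cheaper cover exists.
E alone covers Uptown, West, Harbor — every zone.
Total opening cost: 11.
No cover costs less than 11.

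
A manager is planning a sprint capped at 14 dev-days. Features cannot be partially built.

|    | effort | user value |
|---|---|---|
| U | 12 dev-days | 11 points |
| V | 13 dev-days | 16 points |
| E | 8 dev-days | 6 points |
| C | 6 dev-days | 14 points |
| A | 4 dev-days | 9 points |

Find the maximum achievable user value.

23

Allowing fractional choices, the relaxed optimum would be about 27.9, but features are indivisible.
C + A: effort 6 + 4 = 10 ≤ 14, user value 14 + 9 = 23.
E + C: effort 8 + 6 = 14 ≤ 14, user value 6 + 14 = 20.
V: effort 13 ≤ 14, user value 16.
Best is C and A with total user value 23.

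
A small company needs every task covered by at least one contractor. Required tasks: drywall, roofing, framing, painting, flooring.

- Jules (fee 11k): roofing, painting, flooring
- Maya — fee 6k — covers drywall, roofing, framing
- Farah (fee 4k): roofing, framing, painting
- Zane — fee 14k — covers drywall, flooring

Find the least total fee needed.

Choose Jules and Maya: together they cover drywall, roofing, framing, painting, flooring — every task.
Total fee: 11 + 6 = 17.

17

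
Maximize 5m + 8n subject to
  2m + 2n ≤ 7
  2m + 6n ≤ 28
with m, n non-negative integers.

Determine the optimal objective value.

The continuous relaxation peaks at (0, 3.5) with value 28.00; rounding to a feasible lattice point costs some objective.
(m,n)=(0,3): 2·0+2·3=6≤7, 2·0+6·3=18≤28, objective 24.
(m,n)=(1,2): 2·1+2·2=6≤7, 2·1+6·2=14≤28, objective 21.
(m,n)=(0,2): 2·0+2·2=4≤7, 2·0+6·2=12≤28, objective 16.
The best lattice point is (0,3), giving 24.

24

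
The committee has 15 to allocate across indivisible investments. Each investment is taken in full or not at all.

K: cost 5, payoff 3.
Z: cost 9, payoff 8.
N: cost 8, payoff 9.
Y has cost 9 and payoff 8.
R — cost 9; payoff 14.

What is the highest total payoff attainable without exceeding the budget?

17

Take K and R: cost 5 + 9 = 14 ≤ 15, payoff 3 + 14 = 17.
No other feasible combination does better.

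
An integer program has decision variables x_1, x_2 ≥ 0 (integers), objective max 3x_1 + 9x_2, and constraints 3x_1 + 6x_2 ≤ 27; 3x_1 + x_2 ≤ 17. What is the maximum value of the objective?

39

(x_1,x_2)=(1,4) is feasible, giving 39.
(x_1,x_2)=(0,4) is feasible, giving 36.
(x_1,x_2)=(2,3) is feasible, giving 33.
The best lattice point is (1,4), giving 39.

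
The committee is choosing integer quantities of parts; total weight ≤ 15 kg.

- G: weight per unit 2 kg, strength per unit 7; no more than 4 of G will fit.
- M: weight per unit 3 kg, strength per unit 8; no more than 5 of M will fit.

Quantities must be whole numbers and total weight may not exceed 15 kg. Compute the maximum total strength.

G has the best ratio (7/2); taking only G gives at most 4×7 = 28 (stopped by the supply cap of 4).
Mixing does better — 3×G and 3×M: weight 15 ≤ 15, strength 3·7 + 3·8 = 45.

45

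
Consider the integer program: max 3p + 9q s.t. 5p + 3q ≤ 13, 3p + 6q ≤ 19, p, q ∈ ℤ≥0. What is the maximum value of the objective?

27

The continuous relaxation peaks at (0, 3.17) with value 28.50; rounding to a feasible lattice point costs some objective.
(p,q)=(0,3): 5·0+3·3=9≤13, 3·0+6·3=18≤19, objective 27.
(p,q)=(1,2): 5·1+3·2=11≤13, 3·1+6·2=15≤19, objective 21.
(p,q)=(0,2): 5·0+3·2=6≤13, 3·0+6·2=12≤19, objective 18.
The best lattice point is (0,3), giving 27.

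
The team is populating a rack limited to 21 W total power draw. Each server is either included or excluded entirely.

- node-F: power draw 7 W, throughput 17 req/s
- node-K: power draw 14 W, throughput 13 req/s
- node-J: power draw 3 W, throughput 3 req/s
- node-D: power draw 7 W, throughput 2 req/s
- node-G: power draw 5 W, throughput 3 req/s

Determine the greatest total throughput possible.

30

Allowing fractional choices, the relaxed optimum would be about 30.2, but servers are indivisible.
node-F + node-J + node-G: power draw 7 + 3 + 5 = 15 ≤ 21, throughput 17 + 3 + 3 = 23.
node-F + node-K: power draw 7 + 14 = 21 ≤ 21, throughput 17 + 13 = 30.
Best is node-F and node-K with total throughput 30.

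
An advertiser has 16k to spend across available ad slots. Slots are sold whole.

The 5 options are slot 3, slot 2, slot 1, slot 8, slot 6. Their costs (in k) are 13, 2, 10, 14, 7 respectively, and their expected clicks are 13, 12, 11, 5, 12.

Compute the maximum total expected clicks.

Allowing fractional choices, the relaxed optimum would be about 31.7, but ad slots are indivisible.
slot 2 + slot 6: cost 2 + 7 = 9 ≤ 16, expected clicks 12 + 12 = 24.
slot 2 + slot 1: cost 2 + 10 = 12 ≤ 16, expected clicks 12 + 11 = 23.
slot 3 + slot 2: cost 13 + 2 = 15 ≤ 16, expected clicks 13 + 12 = 25.
Best is slot 3 and slot 2 with total expected clicks 25.

25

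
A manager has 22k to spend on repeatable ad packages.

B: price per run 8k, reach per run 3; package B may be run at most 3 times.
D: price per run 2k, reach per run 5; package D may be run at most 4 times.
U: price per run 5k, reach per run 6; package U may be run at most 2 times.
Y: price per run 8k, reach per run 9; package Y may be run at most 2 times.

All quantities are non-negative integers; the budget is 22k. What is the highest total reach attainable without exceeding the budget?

4×D, 1×U, and 1×Y: price 21 ≤ 22, reach 4·5 + 1·6 + 1·9 = 35.
3×D and 2×Y: price 22 ≤ 22, reach 3·5 + 2·9 = 33.
Best is 35.

35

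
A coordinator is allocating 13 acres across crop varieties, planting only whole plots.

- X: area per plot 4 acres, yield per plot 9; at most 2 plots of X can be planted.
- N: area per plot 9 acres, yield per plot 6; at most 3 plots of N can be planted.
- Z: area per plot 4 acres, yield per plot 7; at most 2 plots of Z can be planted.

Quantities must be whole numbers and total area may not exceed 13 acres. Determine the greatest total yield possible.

Take 2×X and 1×Z: area 12 ≤ 13, yield 2·9 + 1·7 = 25.
X has the best ratio (9/4) and is taken to its limit of 2; remaining capacity is filled optimally with the others.

25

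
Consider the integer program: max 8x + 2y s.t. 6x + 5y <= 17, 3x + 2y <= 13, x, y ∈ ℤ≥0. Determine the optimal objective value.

18

Relaxing integrality, the LP optimum is 22.67 at (x,y) = (2.83, 0), which is not an integer point.
(x,y)=(2,1) is feasible, giving 18.
(x,y)=(2,0) is feasible, giving 16.
(x,y)=(1,2) is feasible, giving 12.
The best lattice point is (2,1), giving 18.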